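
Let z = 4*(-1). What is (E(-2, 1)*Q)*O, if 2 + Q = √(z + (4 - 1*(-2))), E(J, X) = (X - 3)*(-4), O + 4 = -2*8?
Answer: 320 - 160*√2 ≈ 93.726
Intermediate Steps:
z = -4
O = -20 (O = -4 - 2*8 = -4 - 16 = -20)
E(J, X) = 12 - 4*X (E(J, X) = (-3 + X)*(-4) = 12 - 4*X)
Q = -2 + √2 (Q = -2 + √(-4 + (4 - 1*(-2))) = -2 + √(-4 + (4 + 2)) = -2 + √(-4 + 6) = -2 + √2 ≈ -0.58579)
(E(-2, 1)*Q)*O = ((12 - 4*1)*(-2 + √2))*(-20) = ((12 - 4)*(-2 + √2))*(-20) = (8*(-2 + √2))*(-20) = (-16 + 8*√2)*(-20) = 320 - 160*√2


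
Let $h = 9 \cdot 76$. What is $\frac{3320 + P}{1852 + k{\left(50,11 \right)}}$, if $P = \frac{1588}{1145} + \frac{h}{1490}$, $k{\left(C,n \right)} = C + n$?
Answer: $\frac{113344706}{65273473} \approx 1.7365$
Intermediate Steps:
$h = 684$
$P = \frac{62986}{34121}$ ($P = \frac{1588}{1145} + \frac{684}{1490} = 1588 \cdot \frac{1}{1145} + 684 \cdot \frac{1}{1490} = \frac{1588}{1145} + \frac{342}{745} = \frac{62986}{34121} \approx 1.846$)
$\frac{3320 + P}{1852 + k{\left(50,11 \right)}} = \frac{3320 + \frac{62986}{34121}}{1852 + \left(50 + 11\right)} = \frac{113344706}{34121 \left(1852 + 61\right)} = \frac{113344706}{34121 \cdot 1913} = \frac{113344706}{34121} \cdot \frac{1}{1913} = \frac{113344706}{65273473}$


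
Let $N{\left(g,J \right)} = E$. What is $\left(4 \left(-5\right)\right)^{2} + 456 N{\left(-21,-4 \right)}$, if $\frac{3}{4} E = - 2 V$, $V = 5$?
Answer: $-5680$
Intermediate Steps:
$E = - \frac{40}{3}$ ($E = \frac{4 \left(\left(-2\right) 5\right)}{3} = \frac{4}{3} \left(-10\right) = - \frac{40}{3} \approx -13.333$)
$N{\left(g,J \right)} = - \frac{40}{3}$
$\left(4 \left(-5\right)\right)^{2} + 456 N{\left(-21,-4 \right)} = \left(4 \left(-5\right)\right)^{2} + 456 \left(- \frac{40}{3}\right) = \left(-20\right)^{2} - 6080 = 400 - 6080 = -5680$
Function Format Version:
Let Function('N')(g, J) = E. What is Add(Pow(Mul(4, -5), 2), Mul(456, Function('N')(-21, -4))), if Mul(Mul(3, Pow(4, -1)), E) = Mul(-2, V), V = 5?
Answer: -5680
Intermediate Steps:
E = Rational(-40, 3) (E = Mul(Rational(4, 3), Mul(-2, 5)) = Mul(Rational(4, 3), -10) = Rational(-40, 3) ≈ -13.333)
Function('N')(g, J) = Rational(-40, 3)
Add(Pow(Mul(4, -5), 2), Mul(456, Function('N')(-21, -4))) = Add(Pow(Mul(4, -5), 2), Mul(456, Rational(-40, 3))) = Add(Pow(-20, 2), -6080) = Add(400, -6080) = -5680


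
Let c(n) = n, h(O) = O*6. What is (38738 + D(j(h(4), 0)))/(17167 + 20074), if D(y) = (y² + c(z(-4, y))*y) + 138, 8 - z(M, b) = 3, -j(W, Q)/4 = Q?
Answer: 38876/37241 ≈ 1.0439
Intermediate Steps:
h(O) = 6*O
j(W, Q) = -4*Q
z(M, b) = 5 (z(M, b) = 8 - 1*3 = 8 - 3 = 5)
D(y) = 138 + y² + 5*y (D(y) = (y² + 5*y) + 138 = 138 + y² + 5*y)
(38738 + D(j(h(4), 0)))/(17167 + 20074) = (38738 + (138 + (-4*0)² + 5*(-4*0)))/(17167 + 20074) = (38738 + (138 + 0² + 5*0))/37241 = (38738 + (138 + 0 + 0))*(1/37241) = (38738 + 138)*(1/37241) = 38876*(1/37241) = 38876/37241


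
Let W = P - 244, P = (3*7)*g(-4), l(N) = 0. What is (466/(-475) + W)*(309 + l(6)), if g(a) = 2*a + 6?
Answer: -42121644/475 ≈ -88677.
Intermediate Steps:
g(a) = 6 + 2*a
P = -42 (P = (3*7)*(6 + 2*(-4)) = 21*(6 - 8) = 21*(-2) = -42)
W = -286 (W = -42 - 244 = -286)
(466/(-475) + W)*(309 + l(6)) = (466/(-475) - 286)*(309 + 0) = (466*(-1/475) - 286)*309 = (-466/475 - 286)*309 = -136316/475*309 = -42121644/475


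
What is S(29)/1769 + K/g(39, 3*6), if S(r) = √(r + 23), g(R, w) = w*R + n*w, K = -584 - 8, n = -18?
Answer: -296/189 + 2*√13/1769 ≈ -1.5621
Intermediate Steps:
K = -592
g(R, w) = -18*w + R*w (g(R, w) = w*R - 18*w = R*w - 18*w = -18*w + R*w)
S(r) = √(23 + r)
S(29)/1769 + K/g(39, 3*6) = √(23 + 29)/1769 - 592*1/(18*(-18 + 39)) = √52*(1/1769) - 592/(18*21) = (2*√13)*(1/1769) - 592/378 = 2*√13/1769 - 592*1/378 = 2*√13/1769 - 296/189 = -296/189 + 2*√13/1769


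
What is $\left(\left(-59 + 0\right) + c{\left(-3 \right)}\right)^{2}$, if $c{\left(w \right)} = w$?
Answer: $3844$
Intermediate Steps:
$\left(\left(-59 + 0\right) + c{\left(-3 \right)}\right)^{2} = \left(\left(-59 + 0\right) - 3\right)^{2} = \left(-59 - 3\right)^{2} = \left(-62\right)^{2} = 3844$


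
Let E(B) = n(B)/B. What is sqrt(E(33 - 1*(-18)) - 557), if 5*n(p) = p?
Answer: 4*I*sqrt(870)/5 ≈ 23.597*I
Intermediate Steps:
n(p) = p/5
E(B) = 1/5 (E(B) = (B/5)/B = 1/5)
sqrt(E(33 - 1*(-18)) - 557) = sqrt(1/5 - 557) = sqrt(-2784/5) = 4*I*sqrt(870)/5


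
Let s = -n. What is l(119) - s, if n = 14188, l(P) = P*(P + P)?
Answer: 42510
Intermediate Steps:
l(P) = 2*P² (l(P) = P*(2*P) = 2*P²)
s = -14188 (s = -1*14188 = -14188)
l(119) - s = 2*119² - 1*(-14188) = 2*14161 + 14188 = 28322 + 14188 = 42510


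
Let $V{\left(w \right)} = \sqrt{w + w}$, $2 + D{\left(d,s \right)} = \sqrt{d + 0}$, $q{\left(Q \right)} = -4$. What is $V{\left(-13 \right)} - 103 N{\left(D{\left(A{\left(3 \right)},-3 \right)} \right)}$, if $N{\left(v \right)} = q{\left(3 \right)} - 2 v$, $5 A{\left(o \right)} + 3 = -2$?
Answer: $i \left(206 + \sqrt{26}\right) \approx 211.1 i$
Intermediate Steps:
$A{\left(o \right)} = -1$ ($A{\left(o \right)} = - \frac{3}{5} + \frac{1}{5} \left(-2\right) = - \frac{3}{5} - \frac{2}{5} = -1$)
$D{\left(d,s \right)} = -2 + \sqrt{d}$ ($D{\left(d,s \right)} = -2 + \sqrt{d + 0} = -2 + \sqrt{d}$)
$N{\left(v \right)} = -4 - 2 v$
$V{\left(w \right)} = \sqrt{2} \sqrt{w}$ ($V{\left(w \right)} = \sqrt{2 w} = \sqrt{2} \sqrt{w}$)
$V{\left(-13 \right)} - 103 N{\left(D{\left(A{\left(3 \right)},-3 \right)} \right)} = \sqrt{2} \sqrt{-13} - 103 \left(-4 - 2 \left(-2 + \sqrt{-1}\right)\right) = \sqrt{2} i \sqrt{13} - 103 \left(-4 - 2 \left(-2 + i\right)\right) = i \sqrt{26} - 103 \left(-4 + \left(4 - 2 i\right)\right) = i \sqrt{26} - 103 \left(- 2 i\right) = i \sqrt{26} + 206 i = 206 i + i \sqrt{26}$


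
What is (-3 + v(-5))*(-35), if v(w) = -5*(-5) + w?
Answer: -595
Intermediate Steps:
v(w) = 25 + w
(-3 + v(-5))*(-35) = (-3 + (25 - 5))*(-35) = (-3 + 20)*(-35) = 17*(-35) = -595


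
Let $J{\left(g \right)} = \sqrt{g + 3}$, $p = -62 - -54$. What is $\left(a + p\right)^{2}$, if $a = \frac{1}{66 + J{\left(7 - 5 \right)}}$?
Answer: $\frac{1207006569}{18931201} + \frac{69484 \sqrt{5}}{18931201} \approx 63.766$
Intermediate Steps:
$p = -8$ ($p = -62 + 54 = -8$)
$J{\left(g \right)} = \sqrt{3 + g}$
$a = \frac{1}{66 + \sqrt{5}}$ ($a = \frac{1}{66 + \sqrt{3 + \left(7 - 5\right)}} = \frac{1}{66 + \sqrt{3 + 2}} = \frac{1}{66 + \sqrt{5}} \approx 0.014655$)
$\left(a + p\right)^{2} = \left(\left(\frac{66}{4351} - \frac{\sqrt{5}}{4351}\right) - 8\right)^{2} = \left(- \frac{34742}{4351} - \frac{\sqrt{5}}{4351}\right)^{2}$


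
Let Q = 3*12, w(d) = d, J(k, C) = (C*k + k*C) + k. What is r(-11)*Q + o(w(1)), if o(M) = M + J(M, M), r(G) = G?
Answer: -392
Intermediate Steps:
J(k, C) = k + 2*C*k (J(k, C) = (C*k + C*k) + k = 2*C*k + k = k + 2*C*k)
o(M) = M + M*(1 + 2*M)
Q = 36
r(-11)*Q + o(w(1)) = -11*36 + 2*1*(1 + 1) = -396 + 2*1*2 = -396 + 4 = -392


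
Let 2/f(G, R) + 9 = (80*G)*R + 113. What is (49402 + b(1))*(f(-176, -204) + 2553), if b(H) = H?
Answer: 181143472255511/1436212 ≈ 1.2613e+8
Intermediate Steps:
f(G, R) = 2/(104 + 80*G*R) (f(G, R) = 2/(-9 + ((80*G)*R + 113)) = 2/(-9 + (80*G*R + 113)) = 2/(-9 + (113 + 80*G*R)) = 2/(104 + 80*G*R))
(49402 + b(1))*(f(-176, -204) + 2553) = (49402 + 1)*(1/(4*(13 + 10*(-176)*(-204))) + 2553) = 49403*(1/(4*(13 + 359040)) + 2553) = 49403*((¼)/359053 + 2553) = 49403*((¼)*(1/359053) + 2553) = 49403*(1/1436212 + 2553) = 49403*(3666649237/1436212) = 181143472255511/1436212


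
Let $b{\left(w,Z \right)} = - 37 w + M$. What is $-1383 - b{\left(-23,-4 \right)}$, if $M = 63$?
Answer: $-2297$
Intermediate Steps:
$b{\left(w,Z \right)} = 63 - 37 w$ ($b{\left(w,Z \right)} = - 37 w + 63 = 63 - 37 w$)
$-1383 - b{\left(-23,-4 \right)} = -1383 - \left(63 - -851\right) = -1383 - \left(63 + 851\right) = -1383 - 914 = -2297$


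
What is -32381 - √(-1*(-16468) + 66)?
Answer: -32381 - √16534 ≈ -32510.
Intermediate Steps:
-32381 - √(-1*(-16468) + 66) = -32381 - √(16468 + 66) = -32381 - √16534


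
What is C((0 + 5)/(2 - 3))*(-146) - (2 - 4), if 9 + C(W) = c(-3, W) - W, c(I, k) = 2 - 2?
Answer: 586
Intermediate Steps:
c(I, k) = 0
C(W) = -9 - W (C(W) = -9 + (0 - W) = -9 - W)
C((0 + 5)/(2 - 3))*(-146) - (2 - 4) = (-9 - (0 + 5)/(2 - 3))*(-146) - (2 - 4) = (-9 - 5/(-1))*(-146) - 1*(-2) = (-9 - 5*(-1))*(-146) + 2 = (-9 - 1*(-5))*(-146) + 2 = (-9 + 5)*(-146) + 2 = -4*(-146) + 2 = 584 + 2 = 586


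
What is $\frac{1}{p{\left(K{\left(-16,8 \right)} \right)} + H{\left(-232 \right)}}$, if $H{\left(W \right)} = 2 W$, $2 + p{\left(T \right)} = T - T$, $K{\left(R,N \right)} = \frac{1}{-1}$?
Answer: $- \frac{1}{466} \approx -0.0021459$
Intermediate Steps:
$K{\left(R,N \right)} = -1$
$p{\left(T \right)} = -2$ ($p{\left(T \right)} = -2 + \left(T - T\right) = -2 + 0 = -2$)
$\frac{1}{p{\left(K{\left(-16,8 \right)} \right)} + H{\left(-232 \right)}} = \frac{1}{-2 + 2 \left(-232\right)} = \frac{1}{-2 - 464} = \frac{1}{-466} = - \frac{1}{466}$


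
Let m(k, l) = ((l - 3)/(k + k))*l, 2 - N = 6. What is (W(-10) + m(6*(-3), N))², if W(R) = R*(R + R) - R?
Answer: 3545689/81 ≈ 43774.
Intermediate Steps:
N = -4 (N = 2 - 1*6 = 2 - 6 = -4)
W(R) = -R + 2*R² (W(R) = R*(2*R) - R = 2*R² - R = -R + 2*R²)
m(k, l) = l*(-3 + l)/(2*k) (m(k, l) = ((-3 + l)/((2*k)))*l = ((-3 + l)*(1/(2*k)))*l = ((-3 + l)/(2*k))*l = l*(-3 + l)/(2*k))
(W(-10) + m(6*(-3), N))² = (-10*(-1 + 2*(-10)) + (½)*(-4)*(-3 - 4)/(6*(-3)))² = (-10*(-1 - 20) + (½)*(-4)*(-7)/(-18))² = (-10*(-21) + (½)*(-4)*(-1/18)*(-7))² = (210 - 7/9)² = (1883/9)² = 3545689/81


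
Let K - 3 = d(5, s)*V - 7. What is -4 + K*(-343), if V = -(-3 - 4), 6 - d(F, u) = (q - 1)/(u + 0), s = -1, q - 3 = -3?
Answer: -10637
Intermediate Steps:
q = 0 (q = 3 - 3 = 0)
d(F, u) = 6 + 1/u (d(F, u) = 6 - (0 - 1)/(u + 0) = 6 - (-1)/u = 6 + 1/u)
V = 7 (V = -1*(-7) = 7)
K = 31 (K = 3 + ((6 + 1/(-1))*7 - 7) = 3 + ((6 - 1)*7 - 7) = 3 + (5*7 - 7) = 3 + (35 - 7) = 3 + 28 = 31)
-4 + K*(-343) = -4 + 31*(-343) = -4 - 10633 = -10637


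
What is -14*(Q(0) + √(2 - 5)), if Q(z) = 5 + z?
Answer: -70 - 14*I*√3 ≈ -70.0 - 24.249*I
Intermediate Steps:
-14*(Q(0) + √(2 - 5)) = -14*((5 + 0) + √(2 - 5)) = -14*(5 + √(-3)) = -14*(5 + I*√3) = -70 - 14*I*√3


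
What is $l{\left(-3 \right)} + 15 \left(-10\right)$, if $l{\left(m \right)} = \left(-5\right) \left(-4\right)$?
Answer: $-130$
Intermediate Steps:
$l{\left(m \right)} = 20$
$l{\left(-3 \right)} + 15 \left(-10\right) = 20 + 15 \left(-10\right) = 20 - 150 = -130$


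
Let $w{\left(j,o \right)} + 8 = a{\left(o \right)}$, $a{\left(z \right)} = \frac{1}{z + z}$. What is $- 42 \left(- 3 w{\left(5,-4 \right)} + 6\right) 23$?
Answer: $- \frac{117369}{4} \approx -29342.0$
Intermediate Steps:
$a{\left(z \right)} = \frac{1}{2 z}$
$w{\left(j,o \right)} = -8 + \frac{1}{2 o}$
$- 42 \left(- 3 w{\left(5,-4 \right)} + 6\right) 23 = - 42 \left(- 3 \left(-8 + \frac{1}{2 \left(-4\right)}\right) + 6\right) 23 = - 42 \left(- 3 \left(-8 + \frac{1}{2} \left(- \frac{1}{4}\right)\right) + 6\right) 23 = - 42 \left(- 3 \left(-8 - \frac{1}{8}\right) + 6\right) 23 = - 42 \left(\left(-3\right) \left(- \frac{65}{8}\right) + 6\right) 23 = - 42 \left(\frac{195}{8} + 6\right) 23 = \left(-42\right) \frac{243}{8} \cdot 23 = \left(- \frac{5103}{4}\right) 23 = - \frac{117369}{4}$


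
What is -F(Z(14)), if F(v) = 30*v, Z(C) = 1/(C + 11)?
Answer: -6/5 ≈ -1.2000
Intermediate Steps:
Z(C) = 1/(11 + C)
-F(Z(14)) = -30/(11 + 14) = -30/25 = -1*6/5 = -6/5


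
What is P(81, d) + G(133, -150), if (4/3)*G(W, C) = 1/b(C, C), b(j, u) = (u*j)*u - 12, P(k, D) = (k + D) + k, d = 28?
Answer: 855003039/4500016 ≈ 190.00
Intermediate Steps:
P(k, D) = D + 2*k (P(k, D) = (D + k) + k = D + 2*k)
b(j, u) = -12 + j*u**2 (b(j, u) = (j*u)*u - 12 = j*u**2 - 12 = -12 + j*u**2)
G(W, C) = 3/(4*(-12 + C**3)) (G(W, C) = 3/(4*(-12 + C*C**2)) = 3/(4*(-12 + C**3)))
P(81, d) + G(133, -150) = (28 + 2*81) + 3/(4*(-12 + (-150)**3)) = (28 + 162) + 3/(4*(-12 - 3375000)) = 190 + (3/4)/(-3375012) = 190 + (3/4)*(-1/3375012) = 190 - 1/4500016 = 855003039/4500016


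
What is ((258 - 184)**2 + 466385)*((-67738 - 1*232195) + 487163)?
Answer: 88346535030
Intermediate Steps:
((258 - 184)**2 + 466385)*((-67738 - 1*232195) + 487163) = (74**2 + 466385)*((-67738 - 232195) + 487163) = (5476 + 466385)*(-299933 + 487163) = 471861*187230 = 88346535030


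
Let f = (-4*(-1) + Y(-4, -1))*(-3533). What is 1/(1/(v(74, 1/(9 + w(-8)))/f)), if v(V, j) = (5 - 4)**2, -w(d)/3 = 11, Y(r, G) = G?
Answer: -1/10599 ≈ -9.4349e-5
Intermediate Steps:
w(d) = -33 (w(d) = -3*11 = -33)
v(V, j) = 1 (v(V, j) = 1**2 = 1)
f = -10599 (f = (-4*(-1) - 1)*(-3533) = (4 - 1)*(-3533) = 3*(-3533) = -10599)
1/(1/(v(74, 1/(9 + w(-8)))/f)) = 1/(1/(1/(-10599))) = 1/(1/(1*(-1/10599))) = 1/(1/(-1/10599)) = 1/(-10599) = -1/10599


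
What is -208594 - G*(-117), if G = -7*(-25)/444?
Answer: -30865087/148 ≈ -2.0855e+5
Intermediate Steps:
G = 175/444 (G = 175*(1/444) = 175/444 ≈ 0.39414)
-208594 - G*(-117) = -208594 - 175*(-117)/444 = -208594 - 1*(-6825/148) = -208594 + 6825/148 = -30865087/148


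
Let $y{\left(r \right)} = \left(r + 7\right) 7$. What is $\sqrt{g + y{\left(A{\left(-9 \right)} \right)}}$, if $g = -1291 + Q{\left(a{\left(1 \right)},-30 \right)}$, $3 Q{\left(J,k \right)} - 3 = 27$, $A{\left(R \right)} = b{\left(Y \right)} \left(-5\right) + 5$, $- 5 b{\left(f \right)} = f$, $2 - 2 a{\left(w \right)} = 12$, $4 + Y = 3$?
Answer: $2 i \sqrt{301} \approx 34.699 i$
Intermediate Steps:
$Y = -1$ ($Y = -4 + 3 = -1$)
$a{\left(w \right)} = -5$ ($a{\left(w \right)} = 1 - 6 = -5$)
$b{\left(f \right)} = - \frac{f}{5}$
$A{\left(R \right)} = 4$ ($A{\left(R \right)} = \left(- \frac{1}{5}\right) \left(-1\right) \left(-5\right) + 5 = \frac{1}{5} \left(-5\right) + 5 = -1 + 5 = 4$)
$y{\left(r \right)} = 49 + 7 r$ ($y{\left(r \right)} = \left(7 + r\right) 7 = 49 + 7 r$)
$Q{\left(J,k \right)} = 10$ ($Q{\left(J,k \right)} = 1 + \frac{1}{3} \cdot 27 = 1 + 9 = 10$)
$g = -1281$ ($g = -1291 + 10 = -1281$)
$\sqrt{g + y{\left(A{\left(-9 \right)} \right)}} = \sqrt{-1281 + \left(49 + 7 \cdot 4\right)} = \sqrt{-1281 + \left(49 + 28\right)} = \sqrt{-1281 + 77} = \sqrt{-1204} = 2 i \sqrt{301}$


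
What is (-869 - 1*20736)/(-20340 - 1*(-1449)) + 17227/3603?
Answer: 134426024/22688091 ≈ 5.9250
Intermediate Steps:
(-869 - 1*20736)/(-20340 - 1*(-1449)) + 17227/3603 = (-869 - 20736)/(-20340 + 1449) + 17227*(1/3603) = -21605/(-18891) + 17227/3603 = -21605*(-1/18891) + 17227/3603 = 21605/18891 + 17227/3603 = 134426024/22688091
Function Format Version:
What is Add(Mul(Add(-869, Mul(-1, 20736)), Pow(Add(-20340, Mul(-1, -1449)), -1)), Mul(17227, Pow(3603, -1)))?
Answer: Rational(134426024, 22688091) ≈ 5.9250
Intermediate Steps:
Add(Mul(Add(-869, Mul(-1, 20736)), Pow(Add(-20340, Mul(-1, -1449)), -1)), Mul(17227, Pow(3603, -1))) = Add(Mul(Add(-869, -20736), Pow(Add(-20340, 1449), -1)), Mul(17227, Rational(1, 3603))) = Add(Mul(-21605, Pow(-18891, -1)), Rational(17227, 3603)) = Add(Mul(-21605, Rational(-1, 18891)), Rational(17227, 3603)) = Add(Rational(21605, 18891), Rational(17227, 3603)) = Rational(134426024, 22688091)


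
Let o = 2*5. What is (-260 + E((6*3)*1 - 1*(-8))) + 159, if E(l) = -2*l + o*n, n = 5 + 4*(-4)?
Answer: -263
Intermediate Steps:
n = -11 (n = 5 - 16 = -11)
o = 10
E(l) = -110 - 2*l (E(l) = -2*l + 10*(-11) = -2*l - 110 = -110 - 2*l)
(-260 + E((6*3)*1 - 1*(-8))) + 159 = (-260 + (-110 - 2*((6*3)*1 - 1*(-8)))) + 159 = (-260 + (-110 - 2*(18*1 + 8))) + 159 = (-260 + (-110 - 2*(18 + 8))) + 159 = (-260 + (-110 - 2*26)) + 159 = (-260 + (-110 - 52)) + 159 = (-260 - 162) + 159 = -422 + 159 = -263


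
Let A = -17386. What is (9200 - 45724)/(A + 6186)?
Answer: 9131/2800 ≈ 3.2611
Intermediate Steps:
(9200 - 45724)/(A + 6186) = (9200 - 45724)/(-17386 + 6186) = -36524/(-11200) = -36524*(-1/11200) = 9131/2800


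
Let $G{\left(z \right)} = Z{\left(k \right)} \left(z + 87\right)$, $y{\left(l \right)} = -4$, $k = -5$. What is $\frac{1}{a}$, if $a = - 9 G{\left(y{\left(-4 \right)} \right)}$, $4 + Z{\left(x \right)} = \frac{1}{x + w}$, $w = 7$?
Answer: $\frac{2}{5229} \approx 0.00038248$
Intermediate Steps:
$Z{\left(x \right)} = -4 + \frac{1}{7 + x}$ ($Z{\left(x \right)} = -4 + \frac{1}{x + 7} = -4 + \frac{1}{7 + x}$)
$G{\left(z \right)} = - \frac{609}{2} - \frac{7 z}{2}$ ($G{\left(z \right)} = \frac{-27 - -20}{7 - 5} \left(z + 87\right) = \frac{-27 + 20}{2} \left(87 + z\right) = \frac{1}{2} \left(-7\right) \left(87 + z\right) = - \frac{7 \left(87 + z\right)}{2} = - \frac{609}{2} - \frac{7 z}{2}$)
$a = \frac{5229}{2}$ ($a = - 9 \left(- \frac{609}{2} - -14\right) = - 9 \left(- \frac{609}{2} + 14\right) = \left(-9\right) \left(- \frac{581}{2}\right) = \frac{5229}{2} \approx 2614.5$)
$\frac{1}{a} = \frac{1}{\frac{5229}{2}} = \frac{2}{5229}$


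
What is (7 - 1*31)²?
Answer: 576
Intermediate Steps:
(7 - 1*31)² = (7 - 31)² = (-24)² = 576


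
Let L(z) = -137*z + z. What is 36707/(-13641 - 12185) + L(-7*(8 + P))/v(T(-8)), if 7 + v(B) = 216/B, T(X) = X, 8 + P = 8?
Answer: -5821731/25826 ≈ -225.42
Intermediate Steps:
P = 0 (P = -8 + 8 = 0)
L(z) = -136*z
v(B) = -7 + 216/B
36707/(-13641 - 12185) + L(-7*(8 + P))/v(T(-8)) = 36707/(-13641 - 12185) + (-(-952)*(8 + 0))/(-7 + 216/(-8)) = 36707/(-25826) + (-(-952)*8)/(-7 + 216*(-⅛)) = 36707*(-1/25826) + (-136*(-56))/(-7 - 27) = -36707/25826 + 7616/(-34) = -36707/25826 + 7616*(-1/34) = -36707/25826 - 224 = -5821731/25826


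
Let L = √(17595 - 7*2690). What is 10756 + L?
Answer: 10756 + I*√1235 ≈ 10756.0 + 35.143*I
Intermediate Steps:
L = I*√1235 (L = √(17595 - 18830) = √(-1235) = I*√1235 ≈ 35.143*I)
10756 + L = 10756 + I*√1235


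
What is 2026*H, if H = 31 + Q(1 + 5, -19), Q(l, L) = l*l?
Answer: 135742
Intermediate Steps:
Q(l, L) = l²
H = 67 (H = 31 + (1 + 5)² = 31 + 6² = 31 + 36 = 67)
2026*H = 2026*67 = 135742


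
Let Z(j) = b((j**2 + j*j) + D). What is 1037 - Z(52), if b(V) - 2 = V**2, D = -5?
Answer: -29191374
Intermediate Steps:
b(V) = 2 + V**2
Z(j) = 2 + (-5 + 2*j**2)**2 (Z(j) = 2 + ((j**2 + j*j) - 5)**2 = 2 + ((j**2 + j**2) - 5)**2 = 2 + (2*j**2 - 5)**2 = 2 + (-5 + 2*j**2)**2)
1037 - Z(52) = 1037 - (2 + (-5 + 2*52**2)**2) = 1037 - (2 + (-5 + 2*2704)**2) = 1037 - (2 + (-5 + 5408)**2) = 1037 - (2 + 5403**2) = 1037 - (2 + 29192409) = 1037 - 1*29192411 = 1037 - 29192411 = -29191374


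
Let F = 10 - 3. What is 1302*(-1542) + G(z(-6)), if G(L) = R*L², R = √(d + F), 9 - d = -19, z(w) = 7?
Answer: -2007684 + 49*√35 ≈ -2.0074e+6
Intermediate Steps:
d = 28 (d = 9 - 1*(-19) = 9 + 19 = 28)
F = 7
R = √35 (R = √(28 + 7) = √35 ≈ 5.9161)
G(L) = √35*L²
1302*(-1542) + G(z(-6)) = 1302*(-1542) + √35*7² = -2007684 + √35*49 = -2007684 + 49*√35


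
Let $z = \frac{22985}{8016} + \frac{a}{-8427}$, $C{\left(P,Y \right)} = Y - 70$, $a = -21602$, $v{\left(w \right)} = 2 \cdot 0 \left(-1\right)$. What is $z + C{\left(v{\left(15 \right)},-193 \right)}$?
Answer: $- \frac{1933223621}{7505648} \approx -257.57$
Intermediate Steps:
$v{\left(w \right)} = 0$ ($v{\left(w \right)} = 0 \left(-1\right) = 0$)
$C{\left(P,Y \right)} = -70 + Y$
$z = \frac{40761803}{7505648}$ ($z = \frac{22985}{8016} - \frac{21602}{-8427} = 22985 \cdot \frac{1}{8016} - - \frac{21602}{8427} = \frac{22985}{8016} + \frac{21602}{8427} = \frac{40761803}{7505648} \approx 5.4308$)
$z + C{\left(v{\left(15 \right)},-193 \right)} = \frac{40761803}{7505648} - 263 = - \frac{1933223621}{7505648}$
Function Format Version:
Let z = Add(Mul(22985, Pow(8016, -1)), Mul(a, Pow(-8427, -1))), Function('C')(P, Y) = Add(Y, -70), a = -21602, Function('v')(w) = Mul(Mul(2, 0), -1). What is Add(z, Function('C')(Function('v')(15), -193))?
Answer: Rational(-1933223621, 7505648) ≈ -257.57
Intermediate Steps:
Function('v')(w) = 0 (Function('v')(w) = Mul(0, -1) = 0)
Function('C')(P, Y) = Add(-70, Y)
z = Rational(40761803, 7505648) (z = Add(Mul(22985, Pow(8016, -1)), Mul(-21602, Pow(-8427, -1))) = Add(Mul(22985, Rational(1, 8016)), Mul(-21602, Rational(-1, 8427))) = Add(Rational(22985, 8016), Rational(21602, 8427)) = Rational(40761803, 7505648) ≈ 5.4308)
Add(z, Function('C')(Function('v')(15), -193)) = Add(Rational(40761803, 7505648), Add(-70, -193)) = Add(Rational(40761803, 7505648), -263) = Rational(-1933223621, 7505648)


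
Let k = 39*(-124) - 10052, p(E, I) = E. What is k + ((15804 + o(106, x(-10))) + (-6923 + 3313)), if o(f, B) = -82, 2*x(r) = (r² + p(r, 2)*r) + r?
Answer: -2776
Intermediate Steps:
x(r) = r² + r/2 (x(r) = ((r² + r*r) + r)/2 = ((r² + r²) + r)/2 = (2*r² + r)/2 = (r + 2*r²)/2 = r² + r/2)
k = -14888 (k = -4836 - 10052 = -14888)
k + ((15804 + o(106, x(-10))) + (-6923 + 3313)) = -14888 + ((15804 - 82) + (-6923 + 3313)) = -14888 + (15722 - 3610) = -14888 + 12112 = -2776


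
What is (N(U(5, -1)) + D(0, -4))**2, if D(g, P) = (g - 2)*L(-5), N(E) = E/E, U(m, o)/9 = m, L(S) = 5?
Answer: 81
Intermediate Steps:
U(m, o) = 9*m
N(E) = 1
D(g, P) = -10 + 5*g (D(g, P) = (g - 2)*5 = (-2 + g)*5 = -10 + 5*g)
(N(U(5, -1)) + D(0, -4))**2 = (1 + (-10 + 5*0))**2 = (1 + (-10 + 0))**2 = (1 - 10)**2 = (-9)**2 = 81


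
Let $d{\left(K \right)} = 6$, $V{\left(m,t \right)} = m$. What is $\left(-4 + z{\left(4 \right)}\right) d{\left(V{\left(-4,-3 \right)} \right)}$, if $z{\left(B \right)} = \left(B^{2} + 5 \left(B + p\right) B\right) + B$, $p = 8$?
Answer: $1536$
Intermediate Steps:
$z{\left(B \right)} = B + B^{2} + B \left(40 + 5 B\right)$ ($z{\left(B \right)} = \left(B^{2} + 5 \left(B + 8\right) B\right) + B = \left(B^{2} + 5 \left(8 + B\right) B\right) + B = \left(B^{2} + \left(40 + 5 B\right) B\right) + B = \left(B^{2} + B \left(40 + 5 B\right)\right) + B = B + B^{2} + B \left(40 + 5 B\right)$)
$\left(-4 + z{\left(4 \right)}\right) d{\left(V{\left(-4,-3 \right)} \right)} = \left(-4 + 4 \left(41 + 6 \cdot 4\right)\right) 6 = \left(-4 + 4 \left(41 + 24\right)\right) 6 = \left(-4 + 4 \cdot 65\right) 6 = \left(-4 + 260\right) 6 = 256 \cdot 6 = 1536$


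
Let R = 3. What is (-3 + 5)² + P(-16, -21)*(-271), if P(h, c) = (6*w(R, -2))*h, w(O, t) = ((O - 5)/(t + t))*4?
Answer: 52036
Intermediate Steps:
w(O, t) = 2*(-5 + O)/t (w(O, t) = ((-5 + O)/((2*t)))*4 = ((-5 + O)*(1/(2*t)))*4 = ((-5 + O)/(2*t))*4 = 2*(-5 + O)/t)
P(h, c) = 12*h (P(h, c) = (6*(2*(-5 + 3)/(-2)))*h = (6*(2*(-½)*(-2)))*h = (6*2)*h = 12*h)
(-3 + 5)² + P(-16, -21)*(-271) = (-3 + 5)² + (12*(-16))*(-271) = 2² - 192*(-271) = 4 + 52032 = 52036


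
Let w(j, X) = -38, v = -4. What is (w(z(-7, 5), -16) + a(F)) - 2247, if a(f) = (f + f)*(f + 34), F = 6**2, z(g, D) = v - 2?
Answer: 2755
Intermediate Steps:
z(g, D) = -6 (z(g, D) = -4 - 2 = -6)
F = 36
a(f) = 2*f*(34 + f) (a(f) = (2*f)*(34 + f) = 2*f*(34 + f))
(w(z(-7, 5), -16) + a(F)) - 2247 = (-38 + 2*36*(34 + 36)) - 2247 = (-38 + 2*36*70) - 2247 = (-38 + 5040) - 2247 = 5002 - 2247 = 2755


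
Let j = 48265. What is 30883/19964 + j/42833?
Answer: 326624857/122159716 ≈ 2.6738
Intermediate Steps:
30883/19964 + j/42833 = 30883/19964 + 48265/42833 = 30883*(1/19964) + 48265*(1/42833) = 30883/19964 + 6895/6119 = 326624857/122159716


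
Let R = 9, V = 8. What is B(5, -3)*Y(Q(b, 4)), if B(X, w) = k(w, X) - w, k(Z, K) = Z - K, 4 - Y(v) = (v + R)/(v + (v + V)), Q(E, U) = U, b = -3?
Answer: -255/16 ≈ -15.938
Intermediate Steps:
Y(v) = 4 - (9 + v)/(8 + 2*v) (Y(v) = 4 - (v + 9)/(v + (v + 8)) = 4 - (9 + v)/(v + (8 + v)) = 4 - (9 + v)/(8 + 2*v))
B(X, w) = -X (B(X, w) = (w - X) - w = -X)
B(5, -3)*Y(Q(b, 4)) = (-1*5)*((23 + 7*4)/(2*(4 + 4))) = -5*(23 + 28)/(2*8) = -5*51/(2*8) = -5*51/16 = -255/16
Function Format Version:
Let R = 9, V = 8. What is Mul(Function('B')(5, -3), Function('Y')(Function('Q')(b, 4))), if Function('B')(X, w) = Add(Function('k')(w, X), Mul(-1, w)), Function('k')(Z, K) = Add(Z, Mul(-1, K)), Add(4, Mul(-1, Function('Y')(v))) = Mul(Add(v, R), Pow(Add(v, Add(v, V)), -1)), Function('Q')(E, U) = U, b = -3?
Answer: Rational(-255, 16) ≈ -15.938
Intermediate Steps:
Function('Y')(v) = Add(4, Mul(-1, Pow(Add(8, Mul(2, v)), -1), Add(9, v))) (Function('Y')(v) = Add(4, Mul(-1, Mul(Add(v, 9), Pow(Add(v, Add(v, 8)), -1)))) = Add(4, Mul(-1, Mul(Add(9, v), Pow(Add(v, Add(8, v)), -1)))) = Add(4, Mul(-1, Mul(Add(9, v), Pow(Add(8, Mul(2, v)), -1)))) = Add(4, Mul(-1, Mul(Pow(Add(8, Mul(2, v)), -1), Add(9, v)))) = Add(4, Mul(-1, Pow(Add(8, Mul(2, v)), -1), Add(9, v))))
Function('B')(X, w) = Mul(-1, X) (Function('B')(X, w) = Add(Add(w, Mul(-1, X)), Mul(-1, w)) = Mul(-1, X))
Mul(Function('B')(5, -3), Function('Y')(Function('Q')(b, 4))) = Mul(Mul(-1, 5), Mul(Rational(1, 2), Pow(Add(4, 4), -1), Add(23, Mul(7, 4)))) = Mul(-5, Mul(Rational(1, 2), Pow(8, -1), Add(23, 28))) = Mul(-5, Mul(Rational(1, 2), Rational(1, 8), 51)) = Mul(-5, Rational(51, 16)) = Rational(-255, 16)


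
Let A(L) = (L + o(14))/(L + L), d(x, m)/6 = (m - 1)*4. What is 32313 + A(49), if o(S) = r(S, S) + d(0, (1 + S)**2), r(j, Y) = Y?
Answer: 64737/2 ≈ 32369.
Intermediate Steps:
d(x, m) = -24 + 24*m (d(x, m) = 6*((m - 1)*4) = 6*((-1 + m)*4) = 6*(-4 + 4*m) = -24 + 24*m)
o(S) = -24 + S + 24*(1 + S)**2 (o(S) = S + (-24 + 24*(1 + S)**2) = -24 + S + 24*(1 + S)**2)
A(L) = (5390 + L)/(2*L) (A(L) = (L + 14*(49 + 24*14))/(L + L) = (L + 14*(49 + 336))/((2*L)) = (L + 14*385)*(1/(2*L)) = (L + 5390)*(1/(2*L)) = (5390 + L)*(1/(2*L)) = (5390 + L)/(2*L))
32313 + A(49) = 32313 + (1/2)*(5390 + 49)/49 = 32313 + (1/2)*(1/49)*5439 = 32313 + 111/2 = 64737/2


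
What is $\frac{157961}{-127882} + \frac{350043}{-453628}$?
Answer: $- \frac{58209865717}{29005427948} \approx -2.0069$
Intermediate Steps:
$\frac{157961}{-127882} + \frac{350043}{-453628} = 157961 \left(- \frac{1}{127882}\right) + 350043 \left(- \frac{1}{453628}\right) = - \frac{157961}{127882} - \frac{350043}{453628} = - \frac{58209865717}{29005427948}$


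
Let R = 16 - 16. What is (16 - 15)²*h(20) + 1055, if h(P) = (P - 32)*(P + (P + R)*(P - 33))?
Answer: 3935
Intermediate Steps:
R = 0
h(P) = (-32 + P)*(P + P*(-33 + P)) (h(P) = (P - 32)*(P + (P + 0)*(P - 33)) = (-32 + P)*(P + P*(-33 + P)))
(16 - 15)²*h(20) + 1055 = (16 - 15)²*(20*(1024 + 20² - 64*20)) + 1055 = 1²*(20*(1024 + 400 - 1280)) + 1055 = 1*(20*144) + 1055 = 1*2880 + 1055 = 2880 + 1055 = 3935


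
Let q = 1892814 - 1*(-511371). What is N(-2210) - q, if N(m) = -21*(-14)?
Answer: -2403891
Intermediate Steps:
q = 2404185 (q = 1892814 + 511371 = 2404185)
N(m) = 294
N(-2210) - q = 294 - 1*2404185 = 294 - 2404185 = -2403891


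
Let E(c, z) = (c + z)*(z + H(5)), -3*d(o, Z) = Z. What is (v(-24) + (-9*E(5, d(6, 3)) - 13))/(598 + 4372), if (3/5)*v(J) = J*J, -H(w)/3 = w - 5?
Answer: 983/4970 ≈ 0.19779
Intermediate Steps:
H(w) = 15 - 3*w (H(w) = -3*(w - 5) = -3*(-5 + w) = 15 - 3*w)
d(o, Z) = -Z/3
E(c, z) = z*(c + z) (E(c, z) = (c + z)*(z + (15 - 3*5)) = (c + z)*(z + (15 - 15)) = (c + z)*(z + 0) = (c + z)*z = z*(c + z))
v(J) = 5*J**2/3 (v(J) = 5*(J*J)/3 = 5*J**2/3)
(v(-24) + (-9*E(5, d(6, 3)) - 13))/(598 + 4372) = ((5/3)*(-24)**2 + (-9*(-1/3*3)*(5 - 1/3*3) - 13))/(598 + 4372) = ((5/3)*576 + (-(-9)*(5 - 1) - 13))/4970 = (960 + (-(-9)*4 - 13))*(1/4970) = (960 + (-9*(-4) - 13))*(1/4970) = (960 + (36 - 13))*(1/4970) = (960 + 23)*(1/4970) = 983*(1/4970) = 983/4970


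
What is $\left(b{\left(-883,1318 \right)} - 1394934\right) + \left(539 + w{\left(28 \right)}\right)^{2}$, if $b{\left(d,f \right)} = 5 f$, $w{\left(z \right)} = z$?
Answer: $-1066855$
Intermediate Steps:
$\left(b{\left(-883,1318 \right)} - 1394934\right) + \left(539 + w{\left(28 \right)}\right)^{2} = \left(5 \cdot 1318 - 1394934\right) + \left(539 + 28\right)^{2} = \left(6590 - 1394934\right) + 567^{2} = -1388344 + 321489 = -1066855$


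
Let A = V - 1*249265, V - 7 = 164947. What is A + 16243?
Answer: -68068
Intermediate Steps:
V = 164954 (V = 7 + 164947 = 164954)
A = -84311 (A = 164954 - 1*249265 = 164954 - 249265 = -84311)
A + 16243 = -84311 + 16243 = -68068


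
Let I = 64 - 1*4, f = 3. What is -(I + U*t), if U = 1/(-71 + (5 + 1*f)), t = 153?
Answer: -403/7 ≈ -57.571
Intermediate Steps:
I = 60 (I = 64 - 4 = 60)
U = -1/63 (U = 1/(-71 + (5 + 1*3)) = 1/(-71 + (5 + 3)) = 1/(-71 + 8) = 1/(-63) = -1/63 ≈ -0.015873)
-(I + U*t) = -(60 - 1/63*153) = -(60 - 17/7) = -1*403/7 = -403/7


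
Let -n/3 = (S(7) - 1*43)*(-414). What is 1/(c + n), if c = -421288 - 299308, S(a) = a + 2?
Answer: -1/762824 ≈ -1.3109e-6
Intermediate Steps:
S(a) = 2 + a
n = -42228 (n = -3*((2 + 7) - 1*43)*(-414) = -3*(9 - 43)*(-414) = -(-102)*(-414) = -3*14076 = -42228)
c = -720596
1/(c + n) = 1/(-720596 - 42228) = 1/(-762824) = -1/762824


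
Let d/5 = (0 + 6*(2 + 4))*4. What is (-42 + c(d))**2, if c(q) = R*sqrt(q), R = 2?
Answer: 4644 - 2016*sqrt(5) ≈ 136.09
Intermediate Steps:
d = 720 (d = 5*((0 + 6*(2 + 4))*4) = 5*((0 + 6*6)*4) = 5*((0 + 36)*4) = 5*(36*4) = 5*144 = 720)
c(q) = 2*sqrt(q)
(-42 + c(d))**2 = (-42 + 2*sqrt(720))**2 = (-42 + 2*(12*sqrt(5)))**2 = (-42 + 24*sqrt(5))**2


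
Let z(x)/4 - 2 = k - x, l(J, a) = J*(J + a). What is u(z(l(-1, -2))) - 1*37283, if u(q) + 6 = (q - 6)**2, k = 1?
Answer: -37253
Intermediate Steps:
z(x) = 12 - 4*x (z(x) = 8 + 4*(1 - x) = 8 + (4 - 4*x) = 12 - 4*x)
u(q) = -6 + (-6 + q)**2 (u(q) = -6 + (q - 6)**2 = -6 + (-6 + q)**2)
u(z(l(-1, -2))) - 1*37283 = (-6 + (-6 + (12 - (-4)*(-1 - 2)))**2) - 1*37283 = (-6 + (-6 + (12 - (-4)*(-3)))**2) - 37283 = (-6 + (-6 + (12 - 4*3))**2) - 37283 = (-6 + (-6 + (12 - 12))**2) - 37283 = (-6 + (-6 + 0)**2) - 37283 = (-6 + (-6)**2) - 37283 = (-6 + 36) - 37283 = 30 - 37283 = -37253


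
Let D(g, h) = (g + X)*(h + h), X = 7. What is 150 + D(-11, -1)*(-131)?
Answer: -898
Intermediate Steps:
D(g, h) = 2*h*(7 + g) (D(g, h) = (g + 7)*(h + h) = (7 + g)*(2*h) = 2*h*(7 + g))
150 + D(-11, -1)*(-131) = 150 + (2*(-1)*(7 - 11))*(-131) = 150 + (2*(-1)*(-4))*(-131) = 150 + 8*(-131) = 150 - 1048 = -898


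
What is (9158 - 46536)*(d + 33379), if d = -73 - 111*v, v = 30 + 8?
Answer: -1087251264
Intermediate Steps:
v = 38
d = -4291 (d = -73 - 111*38 = -73 - 4218 = -4291)
(9158 - 46536)*(d + 33379) = (9158 - 46536)*(-4291 + 33379) = -37378*29088 = -1087251264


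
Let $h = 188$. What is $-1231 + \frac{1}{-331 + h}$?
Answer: $- \frac{176034}{143} \approx -1231.0$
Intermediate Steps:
$-1231 + \frac{1}{-331 + h} = -1231 + \frac{1}{-331 + 188} = -1231 + \frac{1}{-143} = -1231 - \frac{1}{143} = - \frac{176034}{143}$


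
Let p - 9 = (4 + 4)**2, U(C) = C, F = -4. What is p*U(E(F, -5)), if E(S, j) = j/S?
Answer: 365/4 ≈ 91.250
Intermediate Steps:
p = 73 (p = 9 + (4 + 4)**2 = 9 + 8**2 = 9 + 64 = 73)
p*U(E(F, -5)) = 73*(-5/(-4)) = 73*(-5*(-1/4)) = 73*(5/4) = 365/4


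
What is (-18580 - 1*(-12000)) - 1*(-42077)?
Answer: 35497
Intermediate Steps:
(-18580 - 1*(-12000)) - 1*(-42077) = (-18580 + 12000) + 42077 = -6580 + 42077 = 35497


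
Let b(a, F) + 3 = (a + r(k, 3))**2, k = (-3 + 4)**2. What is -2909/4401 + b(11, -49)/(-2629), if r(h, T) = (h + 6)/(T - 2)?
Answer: -9060482/11570229 ≈ -0.78309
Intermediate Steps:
k = 1 (k = 1**2 = 1)
r(h, T) = (6 + h)/(-2 + T)
b(a, F) = -3 + (7 + a)**2 (b(a, F) = -3 + (a + (6 + 1)/(-2 + 3))**2 = -3 + (a + 7/1)**2 = -3 + (a + 1*7)**2 = -3 + (a + 7)**2 = -3 + (7 + a)**2)
-2909/4401 + b(11, -49)/(-2629) = -2909/4401 + (-3 + (7 + 11)**2)/(-2629) = -2909*1/4401 + (-3 + 18**2)*(-1/2629) = -2909/4401 + (-3 + 324)*(-1/2629) = -2909/4401 + 321*(-1/2629) = -2909/4401 - 321/2629 = -9060482/11570229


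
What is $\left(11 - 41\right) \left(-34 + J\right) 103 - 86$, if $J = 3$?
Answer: $95704$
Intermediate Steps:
$\left(11 - 41\right) \left(-34 + J\right) 103 - 86 = \left(11 - 41\right) \left(-34 + 3\right) 103 - 86 = \left(-30\right) \left(-31\right) 103 - 86 = 930 \cdot 103 - 86 = 95790 - 86 = 95704$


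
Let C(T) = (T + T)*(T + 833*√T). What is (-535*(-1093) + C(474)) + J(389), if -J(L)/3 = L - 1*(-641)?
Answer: 1031017 + 789684*√474 ≈ 1.8224e+7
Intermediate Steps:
J(L) = -1923 - 3*L (J(L) = -3*(L - 1*(-641)) = -3*(L + 641) = -3*(641 + L) = -1923 - 3*L)
C(T) = 2*T*(T + 833*√T) (C(T) = (2*T)*(T + 833*√T) = 2*T*(T + 833*√T))
(-535*(-1093) + C(474)) + J(389) = (-535*(-1093) + (2*474² + 1666*474^(3/2))) + (-1923 - 3*389) = (584755 + (2*224676 + 1666*(474*√474))) + (-1923 - 1167) = (584755 + (449352 + 789684*√474)) - 3090 = (1034107 + 789684*√474) - 3090 = 1031017 + 789684*√474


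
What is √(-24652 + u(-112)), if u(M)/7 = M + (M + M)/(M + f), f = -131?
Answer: 2*I*√4634535/27 ≈ 159.47*I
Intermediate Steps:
u(M) = 7*M + 14*M/(-131 + M) (u(M) = 7*(M + (M + M)/(M - 131)) = 7*(M + (2*M)/(-131 + M)) = 7*(M + 2*M/(-131 + M)) = 7*M + 14*M/(-131 + M))
√(-24652 + u(-112)) = √(-24652 + 7*(-112)*(-129 - 112)/(-131 - 112)) = √(-24652 + 7*(-112)*(-241)/(-243)) = √(-24652 + 7*(-112)*(-1/243)*(-241)) = √(-24652 - 188944/243) = √(-6179380/243) = 2*I*√4634535/27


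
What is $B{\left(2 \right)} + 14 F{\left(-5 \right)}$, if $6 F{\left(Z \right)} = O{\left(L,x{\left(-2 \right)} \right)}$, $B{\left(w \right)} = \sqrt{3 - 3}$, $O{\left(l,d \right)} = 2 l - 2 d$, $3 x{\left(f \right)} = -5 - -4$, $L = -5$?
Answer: $- \frac{196}{9} \approx -21.778$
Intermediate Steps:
$x{\left(f \right)} = - \frac{1}{3}$ ($x{\left(f \right)} = \frac{-5 - -4}{3} = \frac{-5 + 4}{3} = \frac{1}{3} \left(-1\right) = - \frac{1}{3}$)
$O{\left(l,d \right)} = - 2 d + 2 l$
$B{\left(w \right)} = 0$ ($B{\left(w \right)} = \sqrt{0} = 0$)
$F{\left(Z \right)} = - \frac{14}{9}$ ($F{\left(Z \right)} = \frac{\left(-2\right) \left(- \frac{1}{3}\right) + 2 \left(-5\right)}{6} = \frac{\frac{2}{3} - 10}{6} = \frac{1}{6} \left(- \frac{28}{3}\right) = - \frac{14}{9}$)
$B{\left(2 \right)} + 14 F{\left(-5 \right)} = 0 + 14 \left(- \frac{14}{9}\right) = 0 - \frac{196}{9} = - \frac{196}{9}$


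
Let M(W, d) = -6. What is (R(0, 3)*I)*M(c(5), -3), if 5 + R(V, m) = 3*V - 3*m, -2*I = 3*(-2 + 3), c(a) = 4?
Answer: -126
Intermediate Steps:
I = -3/2 (I = -3*(-2 + 3)/2 = -3/2 ≈ -1.5000)
R(V, m) = -5 - 3*m + 3*V (R(V, m) = -5 + (3*V - 3*m) = -5 + (-3*m + 3*V) = -5 - 3*m + 3*V)
(R(0, 3)*I)*M(c(5), -3) = ((-5 - 3*3 + 3*0)*(-3/2))*(-6) = ((-5 - 9 + 0)*(-3/2))*(-6) = -14*(-3/2)*(-6) = 21*(-6) = -126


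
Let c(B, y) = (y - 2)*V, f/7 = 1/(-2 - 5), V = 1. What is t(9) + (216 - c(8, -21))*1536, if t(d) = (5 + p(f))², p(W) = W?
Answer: 367120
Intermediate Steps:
f = -1 (f = 7/(-2 - 5) = 7/(-7) = 7*(-⅐) = -1)
t(d) = 16 (t(d) = (5 - 1)² = 4² = 16)
c(B, y) = -2 + y (c(B, y) = (y - 2)*1 = (-2 + y)*1 = -2 + y)
t(9) + (216 - c(8, -21))*1536 = 16 + (216 - (-2 - 21))*1536 = 16 + (216 - 1*(-23))*1536 = 16 + (216 + 23)*1536 = 16 + 239*1536 = 16 + 367104 = 367120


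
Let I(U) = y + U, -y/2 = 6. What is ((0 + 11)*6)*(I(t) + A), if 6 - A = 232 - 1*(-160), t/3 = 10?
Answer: -24288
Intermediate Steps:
t = 30 (t = 3*10 = 30)
y = -12 (y = -2*6 = -12)
I(U) = -12 + U
A = -386 (A = 6 - (232 - 1*(-160)) = 6 - (232 + 160) = 6 - 1*392 = 6 - 392 = -386)
((0 + 11)*6)*(I(t) + A) = ((0 + 11)*6)*((-12 + 30) - 386) = (11*6)*(18 - 386) = 66*(-368) = -24288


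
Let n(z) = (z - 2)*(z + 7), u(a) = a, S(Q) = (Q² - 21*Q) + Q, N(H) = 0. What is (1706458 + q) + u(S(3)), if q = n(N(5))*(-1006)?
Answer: 1720491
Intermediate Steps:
S(Q) = Q² - 20*Q
n(z) = (-2 + z)*(7 + z)
q = 14084 (q = (-14 + 0² + 5*0)*(-1006) = (-14 + 0 + 0)*(-1006) = -14*(-1006) = 14084)
(1706458 + q) + u(S(3)) = (1706458 + 14084) + 3*(-20 + 3) = 1720542 + 3*(-17) = 1720542 - 51 = 1720491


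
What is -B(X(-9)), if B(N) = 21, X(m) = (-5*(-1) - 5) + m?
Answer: -21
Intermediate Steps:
X(m) = m (X(m) = (5 - 5) + m = 0 + m = m)
-B(X(-9)) = -1*21 = -21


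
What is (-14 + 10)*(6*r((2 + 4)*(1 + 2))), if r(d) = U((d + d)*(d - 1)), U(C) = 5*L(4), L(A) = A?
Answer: -480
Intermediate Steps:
U(C) = 20 (U(C) = 5*4 = 20)
r(d) = 20
(-14 + 10)*(6*r((2 + 4)*(1 + 2))) = (-14 + 10)*(6*20) = -4*120 = -480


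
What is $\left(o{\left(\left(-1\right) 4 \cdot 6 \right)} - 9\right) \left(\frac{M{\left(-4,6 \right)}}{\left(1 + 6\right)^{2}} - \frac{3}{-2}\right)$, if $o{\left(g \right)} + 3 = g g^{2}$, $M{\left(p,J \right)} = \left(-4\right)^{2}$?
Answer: $- \frac{1238322}{49} \approx -25272.0$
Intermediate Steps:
$M{\left(p,J \right)} = 16$
$o{\left(g \right)} = -3 + g^{3}$ ($o{\left(g \right)} = -3 + g g^{2} = -3 + g^{3}$)
$\left(o{\left(\left(-1\right) 4 \cdot 6 \right)} - 9\right) \left(\frac{M{\left(-4,6 \right)}}{\left(1 + 6\right)^{2}} - \frac{3}{-2}\right) = \left(\left(-3 + \left(\left(-1\right) 4 \cdot 6\right)^{3}\right) - 9\right) \left(\frac{16}{\left(1 + 6\right)^{2}} - \frac{3}{-2}\right) = \left(\left(-3 + \left(\left(-4\right) 6\right)^{3}\right) - 9\right) \left(\frac{16}{7^{2}} - - \frac{3}{2}\right) = \left(\left(-3 + \left(-24\right)^{3}\right) - 9\right) \left(\frac{16}{49} + \frac{3}{2}\right) = \left(\left(-3 - 13824\right) - 9\right) \left(16 \cdot \frac{1}{49} + \frac{3}{2}\right) = \left(-13827 - 9\right) \left(\frac{16}{49} + \frac{3}{2}\right) = \left(-13836\right) \frac{179}{98} = - \frac{1238322}{49}$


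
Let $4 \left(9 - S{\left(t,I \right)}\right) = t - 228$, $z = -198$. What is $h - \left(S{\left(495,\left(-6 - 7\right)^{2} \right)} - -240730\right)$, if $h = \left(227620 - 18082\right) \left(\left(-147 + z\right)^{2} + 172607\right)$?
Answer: $\frac{244430981375}{4} \approx 6.1108 \cdot 10^{10}$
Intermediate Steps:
$S{\left(t,I \right)} = 66 - \frac{t}{4}$ ($S{\left(t,I \right)} = 9 - \frac{t - 228}{4} = 9 - \frac{-228 + t}{4} = 9 - \left(-57 + \frac{t}{4}\right) = 66 - \frac{t}{4}$)
$h = 61107986016$ ($h = \left(227620 - 18082\right) \left(\left(-147 - 198\right)^{2} + 172607\right) = 209538 \left(\left(-345\right)^{2} + 172607\right) = 209538 \left(119025 + 172607\right) = 209538 \cdot 291632 = 61107986016$)
$h - \left(S{\left(495,\left(-6 - 7\right)^{2} \right)} - -240730\right) = 61107986016 - \left(\left(66 - \frac{495}{4}\right) - -240730\right) = 61107986016 - \left(\left(66 - \frac{495}{4}\right) + 240730\right) = 61107986016 - \left(- \frac{231}{4} + 240730\right) = 61107986016 - \frac{962689}{4} = \frac{244430981375}{4}$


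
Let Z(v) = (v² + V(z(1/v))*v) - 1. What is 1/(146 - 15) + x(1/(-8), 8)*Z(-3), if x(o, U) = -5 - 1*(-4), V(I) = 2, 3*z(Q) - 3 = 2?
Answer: -261/131 ≈ -1.9924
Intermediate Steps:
z(Q) = 5/3 (z(Q) = 1 + (⅓)*2 = 1 + ⅔ = 5/3)
Z(v) = -1 + v² + 2*v (Z(v) = (v² + 2*v) - 1 = -1 + v² + 2*v)
x(o, U) = -1 (x(o, U) = -5 + 4 = -1)
1/(146 - 15) + x(1/(-8), 8)*Z(-3) = 1/(146 - 15) - (-1 + (-3)² + 2*(-3)) = 1/131 - (-1 + 9 - 6) = 1/131 - 1*2 = 1/131 - 2 = -261/131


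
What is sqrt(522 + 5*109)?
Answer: sqrt(1067) ≈ 32.665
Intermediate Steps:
sqrt(522 + 5*109) = sqrt(522 + 545) = sqrt(1067)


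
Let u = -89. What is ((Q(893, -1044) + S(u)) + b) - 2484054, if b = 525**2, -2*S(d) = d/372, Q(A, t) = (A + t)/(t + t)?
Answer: -17868397486/8091 ≈ -2.2084e+6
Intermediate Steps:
Q(A, t) = (A + t)/(2*t) (Q(A, t) = (A + t)/((2*t)) = (A + t)*(1/(2*t)) = (A + t)/(2*t))
S(d) = -d/744 (S(d) = -d/(2*372) = -d/744)
b = 275625
((Q(893, -1044) + S(u)) + b) - 2484054 = (((1/2)*(893 - 1044)/(-1044) - 1/744*(-89)) + 275625) - 2484054 = (((1/2)*(-1/1044)*(-151) + 89/744) + 275625) - 2484054 = ((151/2088 + 89/744) + 275625) - 2484054 = (1553/8091 + 275625) - 2484054 = 2230083428/8091 - 2484054 = -17868397486/8091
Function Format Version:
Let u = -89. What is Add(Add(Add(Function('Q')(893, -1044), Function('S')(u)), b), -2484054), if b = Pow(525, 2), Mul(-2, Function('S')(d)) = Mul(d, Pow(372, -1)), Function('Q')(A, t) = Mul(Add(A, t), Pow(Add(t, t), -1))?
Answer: Rational(-17868397486, 8091) ≈ -2.2084e+6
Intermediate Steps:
Function('Q')(A, t) = Mul(Rational(1, 2), Pow(t, -1), Add(A, t)) (Function('Q')(A, t) = Mul(Add(A, t), Pow(Mul(2, t), -1)) = Mul(Add(A, t), Mul(Rational(1, 2), Pow(t, -1))) = Mul(Rational(1, 2), Pow(t, -1), Add(A, t)))
Function('S')(d) = Mul(Rational(-1, 744), d) (Function('S')(d) = Mul(Rational(-1, 2), Mul(d, Pow(372, -1))) = Mul(Rational(-1, 2), Mul(d, Rational(1, 372))) = Mul(Rational(-1, 2), Mul(Rational(1, 372), d)) = Mul(Rational(-1, 744), d))
b = 275625
Add(Add(Add(Function('Q')(893, -1044), Function('S')(u)), b), -2484054) = Add(Add(Add(Mul(Rational(1, 2), Pow(-1044, -1), Add(893, -1044)), Mul(Rational(-1, 744), -89)), 275625), -2484054) = Add(Add(Add(Mul(Rational(1, 2), Rational(-1, 1044), -151), Rational(89, 744)), 275625), -2484054) = Add(Add(Add(Rational(151, 2088), Rational(89, 744)), 275625), -2484054) = Add(Add(Rational(1553, 8091), 275625), -2484054) = Add(Rational(2230083428, 8091), -2484054) = Rational(-17868397486, 8091)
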